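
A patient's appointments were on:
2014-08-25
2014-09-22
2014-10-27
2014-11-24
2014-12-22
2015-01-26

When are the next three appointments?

2015-02-23, 2015-03-23, 2015-04-27

These are Mondays at 28- or 35-day spacing (28, 35, 28, 28, 35).
The pattern: 4th Monday of the month.
4th Monday of February 2015: 2015-02-23.
4th Monday of March 2015: 2015-03-23.
4th Monday of April 2015: 2015-04-27.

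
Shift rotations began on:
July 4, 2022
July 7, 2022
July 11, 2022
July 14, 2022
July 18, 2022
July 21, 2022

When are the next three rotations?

The gap pattern 3, 4, 3, 4, 3 repeats every 2 events.
These are the Mondays and Thursdays of each week.
Next Monday: July 25, 2022.
Next Thursday: July 28, 2022.
Next Monday: August 1, 2022.

July 25, 2022; July 28, 2022; August 1, 2022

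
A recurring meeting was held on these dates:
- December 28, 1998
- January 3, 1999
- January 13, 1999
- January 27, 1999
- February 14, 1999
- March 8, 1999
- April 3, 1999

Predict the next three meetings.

The spacing grows by 4 each time: 6, 10, 14, 18, 22, 26 days.
Next gap: 30 days. April 3, 1999 + 30 days = May 3, 1999.
Next gap: 34 days. May 3, 1999 + 34 days = June 6, 1999.
Next gap: 38 days. June 6, 1999 + 38 days = July 14, 1999.

May 3, 1999; June 6, 1999; July 14, 1999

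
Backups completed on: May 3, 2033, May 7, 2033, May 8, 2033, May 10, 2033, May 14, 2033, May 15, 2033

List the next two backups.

The gap pattern 4, 1, 2, 4, 1 repeats every 3 events.
These are the Tuesdays, Saturdays and Sundays of each week.
Next Tuesday: May 17, 2033.
Next Saturday: May 21, 2033.

May 17, 2033; May 21, 2033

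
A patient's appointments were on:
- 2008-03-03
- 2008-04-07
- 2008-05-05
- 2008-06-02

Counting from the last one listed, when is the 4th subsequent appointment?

These are Mondays at 28- or 35-day spacing (35, 28, 28).
The pattern: 1st Monday of the month.
July 2008 — 1st Monday is 2008-07-07.
1st Monday of August 2008: 2008-08-04.
1st Monday of September 2008: 2008-09-01.
October 2008 — 1st Monday is 2008-10-06.

2008-10-06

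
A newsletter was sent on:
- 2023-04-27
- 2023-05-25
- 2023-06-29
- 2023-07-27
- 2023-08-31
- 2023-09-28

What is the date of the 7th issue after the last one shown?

All Thursdays; the gaps (28, 35, 28, 35, 28) vary with month length.
This is the last Thursday of each month.
Last Thursday of October 2023: 2023-10-26.
Last Thursday of November 2023: 2023-11-30.
Last Thursday of December 2023: 2023-12-28.
January 2024 ends with Thursday 2024-01-25.
February 2024 ends with Thursday 2024-02-29.
Last Thursday of March 2024: 2024-03-28.
Last Thursday of April 2024: 2024-04-25.

2024-04-25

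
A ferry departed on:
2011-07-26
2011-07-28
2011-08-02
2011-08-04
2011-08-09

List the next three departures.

The gap pattern 2, 5, 2, 5 repeats every 2 events.
These are the Tuesdays and Thursdays of each week.
The following Thursday is 2011-08-11.
The following Tuesday is 2011-08-16.
The following Thursday is 2011-08-18.

2011-08-11, 2011-08-16, 2011-08-18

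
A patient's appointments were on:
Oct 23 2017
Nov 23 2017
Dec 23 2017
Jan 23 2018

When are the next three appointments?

The day-of-month is always 23 (31, 30, 31 days between events).
So this recurs on the 23rd of each month.
February 2018: Feb 23 2018.
March 2018: Mar 23 2018.
Next: April 2018 → Apr 23 2018.

Feb 23 2018, Mar 23 2018, Apr 23 2018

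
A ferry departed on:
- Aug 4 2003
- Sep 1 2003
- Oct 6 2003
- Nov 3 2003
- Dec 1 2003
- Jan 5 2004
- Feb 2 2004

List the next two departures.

Mar 1 2004, Apr 5 2004

These are Mondays at 28- or 35-day spacing (28, 35, 28, 28, 35, 28).
The pattern: 1st Monday of the month.
March 2004 — 1st Monday is Mar 1 2004.
April 2004 — 1st Monday is Apr 5 2004.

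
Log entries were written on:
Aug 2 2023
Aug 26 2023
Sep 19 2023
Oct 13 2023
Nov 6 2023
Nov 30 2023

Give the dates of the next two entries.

Dec 24 2023, Jan 17 2024

Every event comes 24 days after the last (24, 24, 24, 24, 24).
Nov 30 2023 + 24 days = Dec 24 2023.
Dec 24 2023 + 24 days = Jan 17 2024.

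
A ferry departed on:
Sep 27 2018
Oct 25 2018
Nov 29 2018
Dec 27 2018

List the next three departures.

Jan 31 2019, Feb 28 2019, Mar 28 2019

All Thursdays; the gaps (28, 35, 28) vary with month length.
This is the last Thursday of each month.
January 2019 ends with Thursday Jan 31 2019.
Last Thursday of February 2019: Feb 28 2019.
Last Thursday of March 2019: Mar 28 2019.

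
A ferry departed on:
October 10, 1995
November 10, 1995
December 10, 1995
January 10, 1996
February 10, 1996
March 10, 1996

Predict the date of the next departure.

April 10, 1996

The day-of-month is always 10 (31, 30, 31, 31, 29 days between events).
So this recurs on the 10th of each month.
Next: April 1996 → April 10, 1996.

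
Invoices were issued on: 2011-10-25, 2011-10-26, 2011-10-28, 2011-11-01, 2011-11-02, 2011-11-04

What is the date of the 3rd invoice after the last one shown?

Gaps: 1, 2, 4, 1, 2 days — not constant, but cyclic with period 3.
The events fall on every Tuesday, Wednesday and Friday.
Next Tuesday: 2011-11-08.
The following Wednesday is 2011-11-09.
Next Friday: 2011-11-11.

2011-11-11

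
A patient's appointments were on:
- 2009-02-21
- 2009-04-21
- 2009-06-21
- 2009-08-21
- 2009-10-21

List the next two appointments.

Each date is the 21st; the gaps (59, 61, 61, 61) track the month lengths.
The rule is the 21st of every 2 months.
Next: December 2009 → 2009-12-21.
February 2010: 2010-02-21.

2009-12-21, 2010-02-21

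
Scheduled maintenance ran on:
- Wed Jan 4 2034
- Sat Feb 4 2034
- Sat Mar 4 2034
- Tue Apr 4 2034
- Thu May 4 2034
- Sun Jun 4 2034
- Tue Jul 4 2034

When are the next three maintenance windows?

Fri Aug 4 2034, Mon Sep 4 2034, Wed Oct 4 2034

The day-of-month is always 4 (31, 28, 31, 30, 31, 30 days between events).
So this recurs on the 4th of each month.
August 2034: Fri Aug 4 2034.
Next: September 2034 → Mon Sep 4 2034.
October 2034: Wed Oct 4 2034.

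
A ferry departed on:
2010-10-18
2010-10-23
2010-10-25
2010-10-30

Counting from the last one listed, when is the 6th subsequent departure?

The gap pattern 5, 2, 5 repeats every 2 events.
These are the Mondays and Saturdays of each week.
The following Monday is 2010-11-01.
The following Saturday is 2010-11-06.
The following Monday is 2010-11-08.
Next Saturday: 2010-11-13.
Next Monday: 2010-11-15.
The following Saturday is 2010-11-20.

2010-11-20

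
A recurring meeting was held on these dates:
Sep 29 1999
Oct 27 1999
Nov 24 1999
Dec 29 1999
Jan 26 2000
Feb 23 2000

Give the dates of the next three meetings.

All Wednesdays; the gaps (28, 28, 35, 28, 28) vary with month length.
This is the last Wednesday of each month.
March 2000 ends with Wednesday Mar 29 2000.
Last Wednesday of April 2000: Apr 26 2000.
Last Wednesday of May 2000: May 31 2000.

Mar 29 2000, Apr 26 2000, May 31 2000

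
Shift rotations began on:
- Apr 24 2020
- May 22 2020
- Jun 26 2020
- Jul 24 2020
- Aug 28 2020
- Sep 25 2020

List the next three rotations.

All dates are Fridays, 28, 35, 28, 35, 28 days apart.
Specifically, the 4th Friday of each month.
October 2020 — 4th Friday is Oct 23 2020.
4th Friday of November 2020: Nov 27 2020.
4th Friday of December 2020: Dec 25 2020.

Oct 23 2020, Nov 27 2020, Dec 25 2020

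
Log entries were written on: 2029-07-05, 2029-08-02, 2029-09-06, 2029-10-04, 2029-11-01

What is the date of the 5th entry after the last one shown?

These are Thursdays at 28- or 35-day spacing (28, 35, 28, 28).
The pattern: 1st Thursday of the month.
December 2029 — 1st Thursday is 2029-12-06.
January 2030 — 1st Thursday is 2030-01-03.
February 2030 — 1st Thursday is 2030-02-07.
March 2030 — 1st Thursday is 2030-03-07.
April 2030 — 1st Thursday is 2030-04-04.

2030-04-04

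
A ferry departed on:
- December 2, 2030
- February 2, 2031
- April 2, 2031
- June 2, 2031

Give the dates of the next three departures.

August 2, 2031; October 2, 2031; December 2, 2031

The day-of-month is always 2 (62, 59, 61 days between events).
So this recurs on the 2nd of every 2 months.
Next: August 2031 → August 2, 2031.
October 2031: October 2, 2031.
December 2031: December 2, 2031.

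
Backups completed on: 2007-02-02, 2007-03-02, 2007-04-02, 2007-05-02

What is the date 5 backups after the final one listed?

2007-10-02

Each date is the 2nd; the gaps (28, 31, 30) track the month lengths.
The rule is the 2nd of each month.
June 2007: 2007-06-02.
July 2007: 2007-07-02.
August 2007: 2007-08-02.
Next: September 2007 → 2007-09-02.
October 2007: 2007-10-02.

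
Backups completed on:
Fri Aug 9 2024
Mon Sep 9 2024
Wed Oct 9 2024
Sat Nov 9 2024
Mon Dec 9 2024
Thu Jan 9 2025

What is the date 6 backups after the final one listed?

The day-of-month is always 9 (31, 30, 31, 30, 31 days between events).
So this recurs on the 9th of each month.
Next: February 2025 → Sun Feb 9 2025.
March 2025: Sun Mar 9 2025.
Next: April 2025 → Wed Apr 9 2025.
Next: May 2025 → Fri May 9 2025.
Next: June 2025 → Mon Jun 9 2025.
July 2025: Wed Jul 9 2025.

Wed Jul 9 2025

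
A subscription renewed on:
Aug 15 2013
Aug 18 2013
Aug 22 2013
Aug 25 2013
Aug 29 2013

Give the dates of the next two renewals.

Sep 1 2013, Sep 5 2013

Every event lands on a Thursday or Sunday (gaps cycle 3, 4, 3, 4).
So the schedule is: every Thursday and Sunday.
Next Sunday: Sep 1 2013.
Next Thursday: Sep 5 2013.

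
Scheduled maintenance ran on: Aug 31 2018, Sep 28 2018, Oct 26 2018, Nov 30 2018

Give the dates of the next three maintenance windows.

These are Fridays with 28, 28, 35-day gaps.
Each is the final Friday of its month — Aug 31 2018 is past the 28th, so '4th Friday' doesn't fit.
December 2018 ends with Friday Dec 28 2018.
Last Friday of January 2019: Jan 25 2019.
Last Friday of February 2019: Feb 22 2019.

Dec 28 2018, Jan 25 2019, Feb 22 2019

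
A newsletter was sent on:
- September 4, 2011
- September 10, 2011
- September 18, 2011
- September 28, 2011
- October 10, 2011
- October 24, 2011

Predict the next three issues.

November 9, 2011; November 27, 2011; December 17, 2011

Gaps: 6, 8, 10, 12, 14 days — each gap is 2 larger than the previous one.
Next gap: 16 days. October 24, 2011 + 16 days = November 9, 2011.
Next gap: 18 days. November 9, 2011 + 18 days = November 27, 2011.
Next gap: 20 days. November 27, 2011 + 20 days = December 17, 2011.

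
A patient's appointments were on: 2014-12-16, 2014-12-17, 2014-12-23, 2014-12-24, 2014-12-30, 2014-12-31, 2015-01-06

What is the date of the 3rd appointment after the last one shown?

2015-01-14

Gaps: 1, 6, 1, 6, 1, 6 days — not constant, but cyclic with period 2.
The events fall on every Tuesday and Wednesday.
Next Wednesday: 2015-01-07.
Next Tuesday: 2015-01-13.
The following Wednesday is 2015-01-14.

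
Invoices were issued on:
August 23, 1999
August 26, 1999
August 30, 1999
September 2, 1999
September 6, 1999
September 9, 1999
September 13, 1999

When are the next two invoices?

Gaps: 3, 4, 3, 4, 3, 4 days — not constant, but cyclic with period 2.
The events fall on every Monday and Thursday.
Next Thursday: September 16, 1999.
Next Monday: September 20, 1999.

September 16, 1999; September 20, 1999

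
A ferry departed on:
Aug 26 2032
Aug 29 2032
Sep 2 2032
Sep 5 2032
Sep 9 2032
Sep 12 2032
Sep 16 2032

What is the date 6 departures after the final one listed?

Gaps: 3, 4, 3, 4, 3, 4 days — not constant, but cyclic with period 2.
The events fall on every Thursday and Sunday.
The following Sunday is Sep 19 2032.
Next Thursday: Sep 23 2032.
Next Sunday: Sep 26 2032.
Next Thursday: Sep 30 2032.
The following Sunday is Oct 3 2032.
The following Thursday is Oct 7 2032.

Oct 7 2032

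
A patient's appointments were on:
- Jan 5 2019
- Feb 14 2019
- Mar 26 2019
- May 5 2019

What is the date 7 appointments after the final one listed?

Feb 9 2020

The spacing is 40, 40, 40 days — always 40 days.
May 5 2019 + 40 days = Jun 14 2019.
Jun 14 2019 + 40 days = Jul 24 2019.
Jul 24 2019 + 40 days = Sep 2 2019.
Sep 2 2019 + 40 days = Oct 12 2019.
Oct 12 2019 + 40 days = Nov 21 2019.
Nov 21 2019 + 40 days = Dec 31 2019.
Dec 31 2019 + 40 days = Feb 9 2020.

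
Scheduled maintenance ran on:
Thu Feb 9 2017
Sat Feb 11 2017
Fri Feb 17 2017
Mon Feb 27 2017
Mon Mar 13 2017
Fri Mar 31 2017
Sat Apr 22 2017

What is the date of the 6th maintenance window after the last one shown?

Fri Nov 24 2017

The spacing grows by 4 each time: 2, 6, 10, 14, 18, 22 days.
Next gap: 26 days. Sat Apr 22 2017 + 26 days = Thu May 18 2017.
Next gap: 30 days. Thu May 18 2017 + 30 days = Sat Jun 17 2017.
Next gap: 34 days. Sat Jun 17 2017 + 34 days = Fri Jul 21 2017.
Next gap: 38 days. Fri Jul 21 2017 + 38 days = Mon Aug 28 2017.
Next gap: 42 days. Mon Aug 28 2017 + 42 days = Mon Oct 9 2017.
Next gap: 46 days. Mon Oct 9 2017 + 46 days = Fri Nov 24 2017.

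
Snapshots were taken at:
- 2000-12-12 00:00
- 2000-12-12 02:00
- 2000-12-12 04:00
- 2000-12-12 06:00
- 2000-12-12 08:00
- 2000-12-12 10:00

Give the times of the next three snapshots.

2000-12-12 12:00, 2000-12-12 14:00, 2000-12-12 16:00

Gaps: 2, 2, 2, 2, 2 hours — each event is 2 hours after the previous one.
2000-12-12 10:00 + 2 h = 2000-12-12 12:00.
2000-12-12 12:00 + 2 h = 2000-12-12 14:00.
2000-12-12 14:00 + 2 h = 2000-12-12 16:00.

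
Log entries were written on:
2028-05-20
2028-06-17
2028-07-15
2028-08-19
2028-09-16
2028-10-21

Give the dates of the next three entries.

2028-11-18, 2028-12-16, 2029-01-20

All dates are Saturdays, 28, 28, 35, 28, 35 days apart.
Specifically, the 3rd Saturday of each month.
November 2028 — 3rd Saturday is 2028-11-18.
3rd Saturday of December 2028: 2028-12-16.
January 2029 — 3rd Saturday is 2029-01-20.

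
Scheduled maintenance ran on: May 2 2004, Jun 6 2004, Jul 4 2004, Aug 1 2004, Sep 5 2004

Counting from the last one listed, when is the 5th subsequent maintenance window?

These are Sundays at 28- or 35-day spacing (35, 28, 28, 35).
The pattern: 1st Sunday of the month.
October 2004 — 1st Sunday is Oct 3 2004.
November 2004 — 1st Sunday is Nov 7 2004.
1st Sunday of December 2004: Dec 5 2004.
January 2005 — 1st Sunday is Jan 2 2005.
1st Sunday of February 2005: Feb 6 2005.

Feb 6 2005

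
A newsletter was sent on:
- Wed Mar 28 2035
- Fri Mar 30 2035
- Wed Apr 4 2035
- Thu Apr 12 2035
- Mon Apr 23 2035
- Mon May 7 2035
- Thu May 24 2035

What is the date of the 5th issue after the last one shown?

Mon Oct 1 2035

Intervals are 2, 5, 8, 11, 14, 17 days — an arithmetic progression with common difference 3.
Next gap: 20 days. Thu May 24 2035 + 20 days = Wed Jun 13 2035.
Next gap: 23 days. Wed Jun 13 2035 + 23 days = Fri Jul 6 2035.
Next gap: 26 days. Fri Jul 6 2035 + 26 days = Wed Aug 1 2035.
Next gap: 29 days. Wed Aug 1 2035 + 29 days = Thu Aug 30 2035.
Next gap: 32 days. Thu Aug 30 2035 + 32 days = Mon Oct 1 2035.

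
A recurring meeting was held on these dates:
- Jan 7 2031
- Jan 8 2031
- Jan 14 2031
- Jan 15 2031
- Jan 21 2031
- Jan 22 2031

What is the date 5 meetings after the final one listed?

Gaps: 1, 6, 1, 6, 1 days — not constant, but cyclic with period 2.
The events fall on every Tuesday and Wednesday.
Next Tuesday: Jan 28 2031.
The following Wednesday is Jan 29 2031.
The following Tuesday is Feb 4 2031.
Next Wednesday: Feb 5 2031.
Next Tuesday: Feb 11 2031.

Feb 11 2031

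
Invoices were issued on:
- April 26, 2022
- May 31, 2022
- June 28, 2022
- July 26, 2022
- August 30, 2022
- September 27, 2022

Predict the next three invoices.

October 25, 2022; November 29, 2022; December 27, 2022

Every date is a Tuesday; gaps 35, 28, 28, 35, 28 days.
Each is the last Tuesday of its month (at least one falls on the 29th or later, ruling out '4th Tuesday').
October 2022 ends with Tuesday October 25, 2022.
Last Tuesday of November 2022: November 29, 2022.
December 2022 ends with Tuesday December 27, 2022.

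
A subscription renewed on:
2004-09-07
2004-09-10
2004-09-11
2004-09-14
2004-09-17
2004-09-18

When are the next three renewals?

2004-09-21, 2004-09-24, 2004-09-25

Every event lands on a Tuesday or Friday or Saturday (gaps cycle 3, 1, 3, 3, 1).
So the schedule is: every Tuesday, Friday and Saturday.
The following Tuesday is 2004-09-21.
The following Friday is 2004-09-24.
Next Saturday: 2004-09-25.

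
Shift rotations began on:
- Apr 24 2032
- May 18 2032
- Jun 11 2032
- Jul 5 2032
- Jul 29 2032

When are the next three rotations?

Aug 22 2032, Sep 15 2032, Oct 9 2032

Gaps between consecutive events: 24, 24, 24, 24 days — a constant 24-day interval.
Jul 29 2032 + 24 days = Aug 22 2032.
Aug 22 2032 + 24 days = Sep 15 2032.
Sep 15 2032 + 24 days = Oct 9 2032.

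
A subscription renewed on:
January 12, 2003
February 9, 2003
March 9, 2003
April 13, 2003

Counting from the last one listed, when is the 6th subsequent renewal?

All dates are Sundays, 28, 28, 35 days apart.
Specifically, the 2nd Sunday of each month.
2nd Sunday of May 2003: May 11, 2003.
2nd Sunday of June 2003: June 8, 2003.
2nd Sunday of July 2003: July 13, 2003.
August 2003 — 2nd Sunday is August 10, 2003.
2nd Sunday of September 2003: September 14, 2003.
October 2003 — 2nd Sunday is October 12, 2003.

October 12, 2003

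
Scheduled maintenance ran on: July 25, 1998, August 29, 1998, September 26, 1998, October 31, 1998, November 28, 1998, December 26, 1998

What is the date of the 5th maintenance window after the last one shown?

May 29, 1999

Every date is a Saturday; gaps 35, 28, 35, 28, 28 days.
Each is the last Saturday of its month (at least one falls on the 29th or later, ruling out '4th Saturday').
Last Saturday of January 1999: January 30, 1999.
February 1999 ends with Saturday February 27, 1999.
Last Saturday of March 1999: March 27, 1999.
Last Saturday of April 1999: April 24, 1999.
Last Saturday of May 1999: May 29, 1999.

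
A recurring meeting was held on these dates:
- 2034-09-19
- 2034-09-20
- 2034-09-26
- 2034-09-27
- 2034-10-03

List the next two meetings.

2034-10-04, 2034-10-10

Gaps: 1, 6, 1, 6 days — not constant, but cyclic with period 2.
The events fall on every Tuesday and Wednesday.
Next Wednesday: 2034-10-04.
Next Tuesday: 2034-10-10.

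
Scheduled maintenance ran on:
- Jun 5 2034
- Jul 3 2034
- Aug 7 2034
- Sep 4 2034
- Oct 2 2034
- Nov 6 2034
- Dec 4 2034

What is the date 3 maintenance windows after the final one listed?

These are Mondays at 28- or 35-day spacing (28, 35, 28, 28, 35, 28).
The pattern: 1st Monday of the month.
1st Monday of January 2035: Jan 1 2035.
1st Monday of February 2035: Feb 5 2035.
March 2035 — 1st Monday is Mar 5 2035.

Mar 5 2035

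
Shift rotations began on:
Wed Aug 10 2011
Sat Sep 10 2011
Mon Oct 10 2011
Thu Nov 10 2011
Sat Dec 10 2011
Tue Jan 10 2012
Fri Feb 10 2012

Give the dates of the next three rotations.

Sat Mar 10 2012, Tue Apr 10 2012, Thu May 10 2012

Gaps: 31, 30, 31, 30, 31, 31 days — not constant. Every event is on the 10th of the month.
Pattern: the 10th of each month.
Next: March 2012 → Sat Mar 10 2012.
April 2012: Tue Apr 10 2012.
Next: May 2012 → Thu May 10 2012.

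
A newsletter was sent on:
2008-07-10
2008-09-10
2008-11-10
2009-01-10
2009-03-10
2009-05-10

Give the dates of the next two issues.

2009-07-10, 2009-09-10

Gaps: 62, 61, 61, 59, 61 days — not constant. Every event is on the 10th of the month.
Pattern: the 10th of every 2 months.
July 2009: 2009-07-10.
September 2009: 2009-09-10.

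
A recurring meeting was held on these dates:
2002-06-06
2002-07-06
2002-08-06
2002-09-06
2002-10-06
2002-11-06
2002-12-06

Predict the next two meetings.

The day-of-month is always 6 (30, 31, 31, 30, 31, 30 days between events).
So this recurs on the 6th of each month.
January 2003: 2003-01-06.
February 2003: 2003-02-06.

2003-01-06, 2003-02-06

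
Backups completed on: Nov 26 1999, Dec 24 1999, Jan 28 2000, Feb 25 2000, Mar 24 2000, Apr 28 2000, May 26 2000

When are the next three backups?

Gaps: 28, 35, 28, 28, 35, 28 days — a mix of 28 and 35. Every date is a Friday.
Each is the 4th Friday of its month.
4th Friday of June 2000: Jun 23 2000.
4th Friday of July 2000: Jul 28 2000.
4th Friday of August 2000: Aug 25 2000.

Jun 23 2000, Jul 28 2000, Aug 25 2000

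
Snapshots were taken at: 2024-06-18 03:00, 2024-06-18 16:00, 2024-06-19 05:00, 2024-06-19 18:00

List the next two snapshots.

2024-06-20 07:00, 2024-06-20 20:00

The interval is a steady 13 hours (13, 13, 13).
2024-06-19 18:00 + 13 h = 2024-06-20 07:00.
2024-06-20 07:00 + 13 h = 2024-06-20 20:00.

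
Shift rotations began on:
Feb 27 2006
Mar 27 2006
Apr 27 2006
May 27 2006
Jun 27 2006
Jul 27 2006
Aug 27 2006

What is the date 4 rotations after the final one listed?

Dec 27 2006

Each date is the 27th; the gaps (28, 31, 30, 31, 30, 31) track the month lengths.
The rule is the 27th of each month.
September 2006: Sep 27 2006.
Next: October 2006 → Oct 27 2006.
Next: November 2006 → Nov 27 2006.
December 2006: Dec 27 2006.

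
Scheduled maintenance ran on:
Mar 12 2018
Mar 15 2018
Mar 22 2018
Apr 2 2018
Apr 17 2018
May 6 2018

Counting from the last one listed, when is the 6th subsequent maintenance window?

The spacing grows by 4 each time: 3, 7, 11, 15, 19 days.
Next gap: 23 days. May 6 2018 + 23 days = May 29 2018.
Next gap: 27 days. May 29 2018 + 27 days = Jun 25 2018.
Next gap: 31 days. Jun 25 2018 + 31 days = Jul 26 2018.
Next gap: 35 days. Jul 26 2018 + 35 days = Aug 30 2018.
Next gap: 39 days. Aug 30 2018 + 39 days = Oct 8 2018.
Next gap: 43 days. Oct 8 2018 + 43 days = Nov 20 2018.

Nov 20 2018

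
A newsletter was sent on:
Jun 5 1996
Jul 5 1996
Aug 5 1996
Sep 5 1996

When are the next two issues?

The day-of-month is always 5 (30, 31, 31 days between events).
So this recurs on the 5th of each month.
Next: October 1996 → Oct 5 1996.
November 1996: Nov 5 1996.

Oct 5 1996, Nov 5 1996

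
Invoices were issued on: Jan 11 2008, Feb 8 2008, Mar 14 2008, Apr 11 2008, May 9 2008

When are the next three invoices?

These are Fridays at 28- or 35-day spacing (28, 35, 28, 28).
The pattern: 2nd Friday of the month.
2nd Friday of June 2008: Jun 13 2008.
2nd Friday of July 2008: Jul 11 2008.
2nd Friday of August 2008: Aug 8 2008.

Jun 13 2008, Jul 11 2008, Aug 8 2008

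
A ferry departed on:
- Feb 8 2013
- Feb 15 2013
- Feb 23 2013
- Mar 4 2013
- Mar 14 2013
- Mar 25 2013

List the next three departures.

Apr 6 2013, Apr 19 2013, May 3 2013

The spacing grows by 1 each time: 7, 8, 9, 10, 11 days.
Next gap: 12 days. Mar 25 2013 + 12 days = Apr 6 2013.
Next gap: 13 days. Apr 6 2013 + 13 days = Apr 19 2013.
Next gap: 14 days. Apr 19 2013 + 14 days = May 3 2013.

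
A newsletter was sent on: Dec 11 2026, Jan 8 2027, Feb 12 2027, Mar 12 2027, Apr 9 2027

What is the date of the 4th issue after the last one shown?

Gaps: 28, 35, 28, 28 days — a mix of 28 and 35. Every date is a Friday.
Each is the 2nd Friday of its month.
May 2027 — 2nd Friday is May 14 2027.
2nd Friday of June 2027: Jun 11 2027.
July 2027 — 2nd Friday is Jul 9 2027.
August 2027 — 2nd Friday is Aug 13 2027.

Aug 13 2027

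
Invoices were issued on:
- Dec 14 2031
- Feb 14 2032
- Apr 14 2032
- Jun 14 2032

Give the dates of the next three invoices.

Aug 14 2032, Oct 14 2032, Dec 14 2032

The day-of-month is always 14 (62, 60, 61 days between events).
So this recurs on the 14th of every 2 months.
Next: August 2032 → Aug 14 2032.
Next: October 2032 → Oct 14 2032.
Next: December 2032 → Dec 14 2032.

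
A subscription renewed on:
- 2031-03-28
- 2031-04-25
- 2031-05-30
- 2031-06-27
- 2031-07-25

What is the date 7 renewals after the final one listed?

Every date is a Friday; gaps 28, 35, 28, 28 days.
Each is the last Friday of its month (at least one falls on the 29th or later, ruling out '4th Friday').
August 2031 ends with Friday 2031-08-29.
Last Friday of September 2031: 2031-09-26.
Last Friday of October 2031: 2031-10-31.
Last Friday of November 2031: 2031-11-28.
Last Friday of December 2031: 2031-12-26.
Last Friday of January 2032: 2032-01-30.
February 2032 ends with Friday 2032-02-27.

2032-02-27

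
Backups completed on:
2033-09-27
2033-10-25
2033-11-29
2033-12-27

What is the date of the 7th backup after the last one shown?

All Tuesdays; the gaps (28, 35, 28) vary with month length.
This is the last Tuesday of each month.
January 2034 ends with Tuesday 2034-01-31.
Last Tuesday of February 2034: 2034-02-28.
March 2034 ends with Tuesday 2034-03-28.
April 2034 ends with Tuesday 2034-04-25.
May 2034 ends with Tuesday 2034-05-30.
June 2034 ends with Tuesday 2034-06-27.
Last Tuesday of July 2034: 2034-07-25.

2034-07-25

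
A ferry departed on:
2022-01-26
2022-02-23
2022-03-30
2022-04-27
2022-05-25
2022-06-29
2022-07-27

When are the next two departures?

Every date is a Wednesday; gaps 28, 35, 28, 28, 35, 28 days.
Each is the last Wednesday of its month (at least one falls on the 29th or later, ruling out '4th Wednesday').
Last Wednesday of August 2022: 2022-08-31.
Last Wednesday of September 2022: 2022-09-28.

2022-08-31, 2022-09-28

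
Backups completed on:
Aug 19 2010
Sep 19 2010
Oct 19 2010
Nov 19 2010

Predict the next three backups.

Dec 19 2010, Jan 19 2011, Feb 19 2011

Gaps: 31, 30, 31 days — not constant. Every event is on the 19th of the month.
Pattern: the 19th of each month.
Next: December 2010 → Dec 19 2010.
January 2011: Jan 19 2011.
Next: February 2011 → Feb 19 2011.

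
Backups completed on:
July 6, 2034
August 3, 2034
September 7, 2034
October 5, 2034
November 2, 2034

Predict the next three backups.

December 7, 2034; January 4, 2035; February 1, 2035

Gaps: 28, 35, 28, 28 days — a mix of 28 and 35. Every date is a Thursday.
Each is the 1st Thursday of its month.
December 2034 — 1st Thursday is December 7, 2034.
1st Thursday of January 2035: January 4, 2035.
1st Thursday of February 2035: February 1, 2035.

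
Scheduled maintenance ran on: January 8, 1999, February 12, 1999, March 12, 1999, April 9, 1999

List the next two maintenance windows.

May 14, 1999; June 11, 1999

These are Fridays at 28- or 35-day spacing (35, 28, 28).
The pattern: 2nd Friday of the month.
2nd Friday of May 1999: May 14, 1999.
June 1999 — 2nd Friday is June 11, 1999.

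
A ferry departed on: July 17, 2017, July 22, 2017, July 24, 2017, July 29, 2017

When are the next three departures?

Gaps: 5, 2, 5 days — not constant, but cyclic with period 2.
The events fall on every Monday and Saturday.
The following Monday is July 31, 2017.
Next Saturday: August 5, 2017.
The following Monday is August 7, 2017.

July 31, 2017; August 5, 2017; August 7, 2017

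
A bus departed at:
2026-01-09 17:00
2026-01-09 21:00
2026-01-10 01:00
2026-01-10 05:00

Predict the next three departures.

Gaps: 4, 4, 4 hours — each event is 4 hours after the previous one.
2026-01-10 05:00 + 4 h = 2026-01-10 09:00.
2026-01-10 09:00 + 4 h = 2026-01-10 13:00.
2026-01-10 13:00 + 4 h = 2026-01-10 17:00.

2026-01-10 09:00, 2026-01-10 13:00, 2026-01-10 17:00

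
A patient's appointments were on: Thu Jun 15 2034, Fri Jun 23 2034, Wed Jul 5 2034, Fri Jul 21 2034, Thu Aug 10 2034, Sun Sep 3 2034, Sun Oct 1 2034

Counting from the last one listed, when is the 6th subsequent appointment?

Sun Jun 10 2035

Gaps: 8, 12, 16, 20, 24, 28 days — each gap is 4 larger than the previous one.
Next gap: 32 days. Sun Oct 1 2034 + 32 days = Thu Nov 2 2034.
Next gap: 36 days. Thu Nov 2 2034 + 36 days = Fri Dec 8 2034.
Next gap: 40 days. Fri Dec 8 2034 + 40 days = Wed Jan 17 2035.
Next gap: 44 days. Wed Jan 17 2035 + 44 days = Fri Mar 2 2035.
Next gap: 48 days. Fri Mar 2 2035 + 48 days = Thu Apr 19 2035.
Next gap: 52 days. Thu Apr 19 2035 + 52 days = Sun Jun 10 2035.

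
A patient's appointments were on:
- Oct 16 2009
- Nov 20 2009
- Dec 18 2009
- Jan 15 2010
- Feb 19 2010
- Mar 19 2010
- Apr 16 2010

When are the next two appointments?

All dates are Fridays, 35, 28, 28, 35, 28, 28 days apart.
Specifically, the 3rd Friday of each month.
3rd Friday of May 2010: May 21 2010.
June 2010 — 3rd Friday is Jun 18 2010.

May 21 2010, Jun 18 2010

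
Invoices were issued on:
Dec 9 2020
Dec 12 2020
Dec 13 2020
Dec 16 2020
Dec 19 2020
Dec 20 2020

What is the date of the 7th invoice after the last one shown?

Jan 6 2021

The gap pattern 3, 1, 3, 3, 1 repeats every 3 events.
These are the Wednesdays, Saturdays and Sundays of each week.
Next Wednesday: Dec 23 2020.
The following Saturday is Dec 26 2020.
Next Sunday: Dec 27 2020.
Next Wednesday: Dec 30 2020.
Next Saturday: Jan 2 2021.
The following Sunday is Jan 3 2021.
The following Wednesday is Jan 6 2021.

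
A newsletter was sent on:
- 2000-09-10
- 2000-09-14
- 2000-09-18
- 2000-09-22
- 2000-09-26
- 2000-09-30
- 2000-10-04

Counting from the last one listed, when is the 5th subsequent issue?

2000-10-24

Gaps between consecutive events: 4, 4, 4, 4, 4, 4 days — a constant 4-day interval.
2000-10-04 + 4 days = 2000-10-08.
2000-10-08 + 4 days = 2000-10-12.
2000-10-12 + 4 days = 2000-10-16.
2000-10-16 + 4 days = 2000-10-20.
2000-10-20 + 4 days = 2000-10-24.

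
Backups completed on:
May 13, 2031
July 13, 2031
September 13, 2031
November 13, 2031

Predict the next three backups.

January 13, 2032; March 13, 2032; May 13, 2032

The day-of-month is always 13 (61, 62, 61 days between events).
So this recurs on the 13th of every 2 months.
Next: January 2032 → January 13, 2032.
March 2032: March 13, 2032.
May 2032: May 13, 2032.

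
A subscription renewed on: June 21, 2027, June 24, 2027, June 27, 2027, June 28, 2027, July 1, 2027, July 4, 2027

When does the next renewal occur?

July 5, 2027

Gaps: 3, 3, 1, 3, 3 days — not constant, but cyclic with period 3.
The events fall on every Monday, Thursday and Sunday.
Next Monday: July 5, 2027.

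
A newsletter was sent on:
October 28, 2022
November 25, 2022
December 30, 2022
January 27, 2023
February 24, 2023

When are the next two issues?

All Fridays; the gaps (28, 35, 28, 28) vary with month length.
This is the last Friday of each month.
Last Friday of March 2023: March 31, 2023.
Last Friday of April 2023: April 28, 2023.

March 31, 2023; April 28, 2023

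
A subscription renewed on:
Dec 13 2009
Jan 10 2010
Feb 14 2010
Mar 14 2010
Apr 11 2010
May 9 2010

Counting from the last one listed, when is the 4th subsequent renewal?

All dates are Sundays, 28, 35, 28, 28, 28 days apart.
Specifically, the 2nd Sunday of each month.
2nd Sunday of June 2010: Jun 13 2010.
July 2010 — 2nd Sunday is Jul 11 2010.
August 2010 — 2nd Sunday is Aug 8 2010.
2nd Sunday of September 2010: Sep 12 2010.

Sep 12 2010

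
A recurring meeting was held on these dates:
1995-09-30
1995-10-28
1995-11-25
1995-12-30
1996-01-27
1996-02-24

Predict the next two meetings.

1996-03-30, 1996-04-27

All Saturdays; the gaps (28, 28, 35, 28, 28) vary with month length.
This is the last Saturday of each month.
Last Saturday of March 1996: 1996-03-30.
Last Saturday of April 1996: 1996-04-27.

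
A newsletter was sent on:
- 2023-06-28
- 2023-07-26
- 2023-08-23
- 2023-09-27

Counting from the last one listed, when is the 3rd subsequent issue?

All dates are Wednesdays, 28, 28, 35 days apart.
Specifically, the 4th Wednesday of each month.
4th Wednesday of October 2023: 2023-10-25.
November 2023 — 4th Wednesday is 2023-11-22.
December 2023 — 4th Wednesday is 2023-12-27.

2023-12-27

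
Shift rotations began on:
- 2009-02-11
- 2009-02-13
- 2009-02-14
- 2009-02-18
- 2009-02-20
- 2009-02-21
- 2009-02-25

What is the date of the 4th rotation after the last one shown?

Every event lands on a Wednesday or Friday or Saturday (gaps cycle 2, 1, 4, 2, 1, 4).
So the schedule is: every Wednesday, Friday and Saturday.
Next Friday: 2009-02-27.
The following Saturday is 2009-02-28.
Next Wednesday: 2009-03-04.
The following Friday is 2009-03-06.

2009-03-06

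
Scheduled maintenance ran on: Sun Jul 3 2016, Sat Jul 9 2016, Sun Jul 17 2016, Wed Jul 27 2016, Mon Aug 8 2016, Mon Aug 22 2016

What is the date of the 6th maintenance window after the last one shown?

Intervals are 6, 8, 10, 12, 14 days — an arithmetic progression with common difference 2.
Next gap: 16 days. Mon Aug 22 2016 + 16 days = Wed Sep 7 2016.
Next gap: 18 days. Wed Sep 7 2016 + 18 days = Sun Sep 25 2016.
Next gap: 20 days. Sun Sep 25 2016 + 20 days = Sat Oct 15 2016.
Next gap: 22 days. Sat Oct 15 2016 + 22 days = Sun Nov 6 2016.
Next gap: 24 days. Sun Nov 6 2016 + 24 days = Wed Nov 30 2016.
Next gap: 26 days. Wed Nov 30 2016 + 26 days = Mon Dec 26 2016.

Mon Dec 26 2016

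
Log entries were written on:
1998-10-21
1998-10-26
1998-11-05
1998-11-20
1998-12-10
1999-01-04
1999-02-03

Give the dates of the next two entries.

1999-03-10, 1999-04-19

Gaps: 5, 10, 15, 20, 25, 30 days — each gap is 5 larger than the previous one.
Next gap: 35 days. 1999-02-03 + 35 days = 1999-03-10.
Next gap: 40 days. 1999-03-10 + 40 days = 1999-04-19.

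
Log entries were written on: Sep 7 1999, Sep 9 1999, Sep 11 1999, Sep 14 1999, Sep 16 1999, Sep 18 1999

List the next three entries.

Sep 21 1999, Sep 23 1999, Sep 25 1999

Every event lands on a Tuesday or Thursday or Saturday (gaps cycle 2, 2, 3, 2, 2).
So the schedule is: every Tuesday, Thursday and Saturday.
The following Tuesday is Sep 21 1999.
Next Thursday: Sep 23 1999.
Next Saturday: Sep 25 1999.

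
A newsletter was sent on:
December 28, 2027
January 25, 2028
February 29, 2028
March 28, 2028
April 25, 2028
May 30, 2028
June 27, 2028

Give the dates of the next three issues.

These are Tuesdays with 28, 35, 28, 28, 35, 28-day gaps.
Each is the final Tuesday of its month — February 29, 2028 is past the 28th, so '4th Tuesday' doesn't fit.
Last Tuesday of July 2028: July 25, 2028.
Last Tuesday of August 2028: August 29, 2028.
September 2028 ends with Tuesday September 26, 2028.

July 25, 2028; August 29, 2028; September 26, 2028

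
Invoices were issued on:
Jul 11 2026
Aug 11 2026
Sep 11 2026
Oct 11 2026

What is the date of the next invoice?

Nov 11 2026

The day-of-month is always 11 (31, 31, 30 days between events).
So this recurs on the 11th of each month.
Next: November 2026 → Nov 11 2026.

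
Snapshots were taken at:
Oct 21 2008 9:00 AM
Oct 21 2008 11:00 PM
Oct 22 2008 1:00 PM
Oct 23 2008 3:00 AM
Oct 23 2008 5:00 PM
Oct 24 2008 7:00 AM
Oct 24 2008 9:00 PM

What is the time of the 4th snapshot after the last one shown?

Oct 27 2008 5:00 AM

The interval is a steady 14 hours (14, 14, 14, 14, 14, 14).
Oct 24 2008 9:00 PM + 14 h = Oct 25 2008 11:00 AM.
Oct 25 2008 11:00 AM + 14 h = Oct 26 2008 1:00 AM.
Oct 26 2008 1:00 AM + 14 h = Oct 26 2008 3:00 PM.
Oct 26 2008 3:00 PM + 14 h = Oct 27 2008 5:00 AM.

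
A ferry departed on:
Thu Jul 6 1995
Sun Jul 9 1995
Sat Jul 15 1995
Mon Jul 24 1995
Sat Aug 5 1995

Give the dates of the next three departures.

Sun Aug 20 1995, Thu Sep 7 1995, Thu Sep 28 1995

The spacing grows by 3 each time: 3, 6, 9, 12 days.
Next gap: 15 days. Sat Aug 5 1995 + 15 days = Sun Aug 20 1995.
Next gap: 18 days. Sun Aug 20 1995 + 18 days = Thu Sep 7 1995.
Next gap: 21 days. Thu Sep 7 1995 + 21 days = Thu Sep 28 1995.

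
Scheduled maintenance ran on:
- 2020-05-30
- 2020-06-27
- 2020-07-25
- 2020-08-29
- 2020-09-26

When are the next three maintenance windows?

2020-10-31, 2020-11-28, 2020-12-26

All Saturdays; the gaps (28, 28, 35, 28) vary with month length.
This is the last Saturday of each month.
October 2020 ends with Saturday 2020-10-31.
Last Saturday of November 2020: 2020-11-28.
Last Saturday of December 2020: 2020-12-26.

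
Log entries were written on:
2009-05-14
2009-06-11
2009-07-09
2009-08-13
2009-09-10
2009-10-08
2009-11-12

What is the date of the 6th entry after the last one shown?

2010-05-13

These are Thursdays at 28- or 35-day spacing (28, 28, 35, 28, 28, 35).
The pattern: 2nd Thursday of the month.
December 2009 — 2nd Thursday is 2009-12-10.
2nd Thursday of January 2010: 2010-01-14.
February 2010 — 2nd Thursday is 2010-02-11.
2nd Thursday of March 2010: 2010-03-11.
2nd Thursday of April 2010: 2010-04-08.
2nd Thursday of May 2010: 2010-05-13.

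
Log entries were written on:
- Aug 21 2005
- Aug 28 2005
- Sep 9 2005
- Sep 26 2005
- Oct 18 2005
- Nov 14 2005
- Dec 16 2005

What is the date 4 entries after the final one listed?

Jun 12 2006

Intervals are 7, 12, 17, 22, 27, 32 days — an arithmetic progression with common difference 5.
Next gap: 37 days. Dec 16 2005 + 37 days = Jan 22 2006.
Next gap: 42 days. Jan 22 2006 + 42 days = Mar 5 2006.
Next gap: 47 days. Mar 5 2006 + 47 days = Apr 21 2006.
Next gap: 52 days. Apr 21 2006 + 52 days = Jun 12 2006.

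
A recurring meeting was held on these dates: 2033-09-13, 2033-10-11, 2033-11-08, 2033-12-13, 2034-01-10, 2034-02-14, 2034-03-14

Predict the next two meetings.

2034-04-11, 2034-05-09

All dates are Tuesdays, 28, 28, 35, 28, 35, 28 days apart.
Specifically, the 2nd Tuesday of each month.
2nd Tuesday of April 2034: 2034-04-11.
2nd Tuesday of May 2034: 2034-05-09.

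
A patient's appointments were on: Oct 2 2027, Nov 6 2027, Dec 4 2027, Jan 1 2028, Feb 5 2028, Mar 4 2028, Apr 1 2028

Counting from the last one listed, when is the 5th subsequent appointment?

Sep 2 2028

Gaps: 35, 28, 28, 35, 28, 28 days — a mix of 28 and 35. Every date is a Saturday.
Each is the 1st Saturday of its month.
1st Saturday of May 2028: May 6 2028.
1st Saturday of June 2028: Jun 3 2028.
1st Saturday of July 2028: Jul 1 2028.
1st Saturday of August 2028: Aug 5 2028.
1st Saturday of September 2028: Sep 2 2028.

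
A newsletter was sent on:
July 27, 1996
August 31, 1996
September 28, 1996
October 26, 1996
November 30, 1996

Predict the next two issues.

Every date is a Saturday; gaps 35, 28, 28, 35 days.
Each is the last Saturday of its month (at least one falls on the 29th or later, ruling out '4th Saturday').
Last Saturday of December 1996: December 28, 1996.
Last Saturday of January 1997: January 25, 1997.

December 28, 1996; January 25, 1997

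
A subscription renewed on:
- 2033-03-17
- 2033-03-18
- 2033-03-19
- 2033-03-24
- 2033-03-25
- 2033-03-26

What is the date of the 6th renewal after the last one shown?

Gaps: 1, 1, 5, 1, 1 days — not constant, but cyclic with period 3.
The events fall on every Thursday, Friday and Saturday.
Next Thursday: 2033-03-31.
Next Friday: 2033-04-01.
Next Saturday: 2033-04-02.
Next Thursday: 2033-04-07.
The following Friday is 2033-04-08.
The following Saturday is 2033-04-09.

2033-04-09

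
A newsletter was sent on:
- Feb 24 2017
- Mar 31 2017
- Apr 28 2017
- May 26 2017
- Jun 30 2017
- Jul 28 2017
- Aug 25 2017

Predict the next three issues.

Sep 29 2017, Oct 27 2017, Nov 24 2017

Every date is a Friday; gaps 35, 28, 28, 35, 28, 28 days.
Each is the last Friday of its month (at least one falls on the 29th or later, ruling out '4th Friday').
September 2017 ends with Friday Sep 29 2017.
Last Friday of October 2017: Oct 27 2017.
November 2017 ends with Friday Nov 24 2017.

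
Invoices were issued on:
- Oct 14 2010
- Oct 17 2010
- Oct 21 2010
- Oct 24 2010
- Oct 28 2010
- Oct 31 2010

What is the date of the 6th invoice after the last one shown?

Nov 21 2010

The gap pattern 3, 4, 3, 4, 3 repeats every 2 events.
These are the Thursdays and Sundays of each week.
The following Thursday is Nov 4 2010.
The following Sunday is Nov 7 2010.
Next Thursday: Nov 11 2010.
Next Sunday: Nov 14 2010.
The following Thursday is Nov 18 2010.
The following Sunday is Nov 21 2010.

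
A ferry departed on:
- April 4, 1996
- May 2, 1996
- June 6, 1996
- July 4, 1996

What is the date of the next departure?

All dates are Thursdays, 28, 35, 28 days apart.
Specifically, the 1st Thursday of each month.
August 1996 — 1st Thursday is August 1, 1996.

August 1, 1996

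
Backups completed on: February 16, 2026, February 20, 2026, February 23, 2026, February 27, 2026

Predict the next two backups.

Every event lands on a Monday or Friday (gaps cycle 4, 3, 4).
So the schedule is: every Monday and Friday.
Next Monday: March 2, 2026.
The following Friday is March 6, 2026.

March 2, 2026; March 6, 2026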